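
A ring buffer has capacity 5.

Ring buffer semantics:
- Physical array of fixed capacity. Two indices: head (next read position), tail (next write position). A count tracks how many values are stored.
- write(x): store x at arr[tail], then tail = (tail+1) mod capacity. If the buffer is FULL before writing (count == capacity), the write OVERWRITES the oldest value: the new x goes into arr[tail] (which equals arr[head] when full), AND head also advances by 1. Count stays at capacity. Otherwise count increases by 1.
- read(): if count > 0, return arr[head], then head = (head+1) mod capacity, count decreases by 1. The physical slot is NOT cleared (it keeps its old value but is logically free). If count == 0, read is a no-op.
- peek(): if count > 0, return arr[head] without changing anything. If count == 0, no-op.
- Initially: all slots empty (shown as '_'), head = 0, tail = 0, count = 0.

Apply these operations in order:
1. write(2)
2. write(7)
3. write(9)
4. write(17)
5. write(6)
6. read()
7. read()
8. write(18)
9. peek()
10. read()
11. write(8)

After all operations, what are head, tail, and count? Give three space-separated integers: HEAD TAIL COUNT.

After op 1 (write(2)): arr=[2 _ _ _ _] head=0 tail=1 count=1
After op 2 (write(7)): arr=[2 7 _ _ _] head=0 tail=2 count=2
After op 3 (write(9)): arr=[2 7 9 _ _] head=0 tail=3 count=3
After op 4 (write(17)): arr=[2 7 9 17 _] head=0 tail=4 count=4
After op 5 (write(6)): arr=[2 7 9 17 6] head=0 tail=0 count=5
After op 6 (read()): arr=[2 7 9 17 6] head=1 tail=0 count=4
After op 7 (read()): arr=[2 7 9 17 6] head=2 tail=0 count=3
After op 8 (write(18)): arr=[18 7 9 17 6] head=2 tail=1 count=4
After op 9 (peek()): arr=[18 7 9 17 6] head=2 tail=1 count=4
After op 10 (read()): arr=[18 7 9 17 6] head=3 tail=1 count=3
After op 11 (write(8)): arr=[18 8 9 17 6] head=3 tail=2 count=4

Answer: 3 2 4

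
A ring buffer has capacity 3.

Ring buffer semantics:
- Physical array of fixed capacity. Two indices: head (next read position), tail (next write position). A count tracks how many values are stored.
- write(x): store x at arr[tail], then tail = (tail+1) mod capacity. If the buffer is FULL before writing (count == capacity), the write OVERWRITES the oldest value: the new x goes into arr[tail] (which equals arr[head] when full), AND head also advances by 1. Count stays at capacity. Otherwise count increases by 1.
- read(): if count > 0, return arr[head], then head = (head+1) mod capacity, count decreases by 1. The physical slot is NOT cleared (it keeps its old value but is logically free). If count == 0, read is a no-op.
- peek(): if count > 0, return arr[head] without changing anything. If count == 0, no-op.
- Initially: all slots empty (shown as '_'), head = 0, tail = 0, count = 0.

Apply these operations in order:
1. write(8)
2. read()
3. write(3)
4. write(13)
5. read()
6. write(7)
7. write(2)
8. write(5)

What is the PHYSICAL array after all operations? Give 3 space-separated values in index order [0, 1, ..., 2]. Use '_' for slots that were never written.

After op 1 (write(8)): arr=[8 _ _] head=0 tail=1 count=1
After op 2 (read()): arr=[8 _ _] head=1 tail=1 count=0
After op 3 (write(3)): arr=[8 3 _] head=1 tail=2 count=1
After op 4 (write(13)): arr=[8 3 13] head=1 tail=0 count=2
After op 5 (read()): arr=[8 3 13] head=2 tail=0 count=1
After op 6 (write(7)): arr=[7 3 13] head=2 tail=1 count=2
After op 7 (write(2)): arr=[7 2 13] head=2 tail=2 count=3
After op 8 (write(5)): arr=[7 2 5] head=0 tail=0 count=3

Answer: 7 2 5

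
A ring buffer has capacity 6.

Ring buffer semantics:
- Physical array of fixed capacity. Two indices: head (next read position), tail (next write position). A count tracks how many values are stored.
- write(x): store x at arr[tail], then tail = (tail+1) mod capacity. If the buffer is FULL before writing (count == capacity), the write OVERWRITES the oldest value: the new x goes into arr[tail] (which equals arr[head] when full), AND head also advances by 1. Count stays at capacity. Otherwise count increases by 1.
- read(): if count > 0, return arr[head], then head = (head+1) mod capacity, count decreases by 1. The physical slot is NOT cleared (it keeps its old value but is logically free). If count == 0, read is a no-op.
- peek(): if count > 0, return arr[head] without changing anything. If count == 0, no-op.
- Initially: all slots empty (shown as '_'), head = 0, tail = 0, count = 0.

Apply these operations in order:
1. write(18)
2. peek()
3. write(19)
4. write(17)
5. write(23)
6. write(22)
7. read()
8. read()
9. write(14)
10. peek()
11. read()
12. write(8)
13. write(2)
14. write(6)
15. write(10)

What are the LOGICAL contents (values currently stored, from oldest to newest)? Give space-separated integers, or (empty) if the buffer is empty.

Answer: 22 14 8 2 6 10

Derivation:
After op 1 (write(18)): arr=[18 _ _ _ _ _] head=0 tail=1 count=1
After op 2 (peek()): arr=[18 _ _ _ _ _] head=0 tail=1 count=1
After op 3 (write(19)): arr=[18 19 _ _ _ _] head=0 tail=2 count=2
After op 4 (write(17)): arr=[18 19 17 _ _ _] head=0 tail=3 count=3
After op 5 (write(23)): arr=[18 19 17 23 _ _] head=0 tail=4 count=4
After op 6 (write(22)): arr=[18 19 17 23 22 _] head=0 tail=5 count=5
After op 7 (read()): arr=[18 19 17 23 22 _] head=1 tail=5 count=4
After op 8 (read()): arr=[18 19 17 23 22 _] head=2 tail=5 count=3
After op 9 (write(14)): arr=[18 19 17 23 22 14] head=2 tail=0 count=4
After op 10 (peek()): arr=[18 19 17 23 22 14] head=2 tail=0 count=4
After op 11 (read()): arr=[18 19 17 23 22 14] head=3 tail=0 count=3
After op 12 (write(8)): arr=[8 19 17 23 22 14] head=3 tail=1 count=4
After op 13 (write(2)): arr=[8 2 17 23 22 14] head=3 tail=2 count=5
After op 14 (write(6)): arr=[8 2 6 23 22 14] head=3 tail=3 count=6
After op 15 (write(10)): arr=[8 2 6 10 22 14] head=4 tail=4 count=6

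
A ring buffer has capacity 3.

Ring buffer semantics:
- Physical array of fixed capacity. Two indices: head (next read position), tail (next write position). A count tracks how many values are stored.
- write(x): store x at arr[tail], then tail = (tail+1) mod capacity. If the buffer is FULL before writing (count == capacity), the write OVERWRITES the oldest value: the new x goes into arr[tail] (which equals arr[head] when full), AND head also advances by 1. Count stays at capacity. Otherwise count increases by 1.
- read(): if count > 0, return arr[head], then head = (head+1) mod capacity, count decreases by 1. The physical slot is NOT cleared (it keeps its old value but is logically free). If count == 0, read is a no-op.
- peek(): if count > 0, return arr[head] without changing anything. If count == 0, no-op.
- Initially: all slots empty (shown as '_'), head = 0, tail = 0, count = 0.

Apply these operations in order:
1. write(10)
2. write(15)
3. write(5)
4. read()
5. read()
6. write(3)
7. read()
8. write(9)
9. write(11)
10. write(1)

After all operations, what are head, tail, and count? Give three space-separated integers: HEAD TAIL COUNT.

After op 1 (write(10)): arr=[10 _ _] head=0 tail=1 count=1
After op 2 (write(15)): arr=[10 15 _] head=0 tail=2 count=2
After op 3 (write(5)): arr=[10 15 5] head=0 tail=0 count=3
After op 4 (read()): arr=[10 15 5] head=1 tail=0 count=2
After op 5 (read()): arr=[10 15 5] head=2 tail=0 count=1
After op 6 (write(3)): arr=[3 15 5] head=2 tail=1 count=2
After op 7 (read()): arr=[3 15 5] head=0 tail=1 count=1
After op 8 (write(9)): arr=[3 9 5] head=0 tail=2 count=2
After op 9 (write(11)): arr=[3 9 11] head=0 tail=0 count=3
After op 10 (write(1)): arr=[1 9 11] head=1 tail=1 count=3

Answer: 1 1 3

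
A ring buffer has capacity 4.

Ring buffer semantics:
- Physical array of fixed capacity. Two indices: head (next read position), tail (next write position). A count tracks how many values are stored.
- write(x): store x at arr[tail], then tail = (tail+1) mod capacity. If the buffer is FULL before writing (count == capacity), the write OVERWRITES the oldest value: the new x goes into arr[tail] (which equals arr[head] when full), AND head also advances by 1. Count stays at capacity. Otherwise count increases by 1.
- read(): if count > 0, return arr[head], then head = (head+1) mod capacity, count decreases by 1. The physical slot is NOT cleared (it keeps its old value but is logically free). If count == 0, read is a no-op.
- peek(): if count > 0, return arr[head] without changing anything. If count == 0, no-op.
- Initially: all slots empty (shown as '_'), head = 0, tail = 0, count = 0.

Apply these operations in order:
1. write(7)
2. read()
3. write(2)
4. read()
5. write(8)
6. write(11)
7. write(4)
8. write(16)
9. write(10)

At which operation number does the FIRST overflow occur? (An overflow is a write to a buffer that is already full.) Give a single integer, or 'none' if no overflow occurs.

Answer: 9

Derivation:
After op 1 (write(7)): arr=[7 _ _ _] head=0 tail=1 count=1
After op 2 (read()): arr=[7 _ _ _] head=1 tail=1 count=0
After op 3 (write(2)): arr=[7 2 _ _] head=1 tail=2 count=1
After op 4 (read()): arr=[7 2 _ _] head=2 tail=2 count=0
After op 5 (write(8)): arr=[7 2 8 _] head=2 tail=3 count=1
After op 6 (write(11)): arr=[7 2 8 11] head=2 tail=0 count=2
After op 7 (write(4)): arr=[4 2 8 11] head=2 tail=1 count=3
After op 8 (write(16)): arr=[4 16 8 11] head=2 tail=2 count=4
After op 9 (write(10)): arr=[4 16 10 11] head=3 tail=3 count=4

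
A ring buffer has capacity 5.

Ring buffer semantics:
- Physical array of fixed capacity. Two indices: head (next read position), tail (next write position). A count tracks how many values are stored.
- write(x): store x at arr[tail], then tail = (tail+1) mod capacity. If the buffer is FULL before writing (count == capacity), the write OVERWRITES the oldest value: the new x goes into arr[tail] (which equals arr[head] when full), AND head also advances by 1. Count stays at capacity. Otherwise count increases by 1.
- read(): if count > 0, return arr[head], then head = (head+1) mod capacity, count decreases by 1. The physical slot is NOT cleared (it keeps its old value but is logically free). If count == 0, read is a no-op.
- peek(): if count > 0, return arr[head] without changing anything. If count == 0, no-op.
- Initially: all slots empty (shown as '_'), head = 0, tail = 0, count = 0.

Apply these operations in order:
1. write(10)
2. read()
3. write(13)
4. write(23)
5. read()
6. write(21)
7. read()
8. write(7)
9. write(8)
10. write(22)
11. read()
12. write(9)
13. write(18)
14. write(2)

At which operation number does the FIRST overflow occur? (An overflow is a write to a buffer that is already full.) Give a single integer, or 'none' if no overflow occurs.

Answer: 14

Derivation:
After op 1 (write(10)): arr=[10 _ _ _ _] head=0 tail=1 count=1
After op 2 (read()): arr=[10 _ _ _ _] head=1 tail=1 count=0
After op 3 (write(13)): arr=[10 13 _ _ _] head=1 tail=2 count=1
After op 4 (write(23)): arr=[10 13 23 _ _] head=1 tail=3 count=2
After op 5 (read()): arr=[10 13 23 _ _] head=2 tail=3 count=1
After op 6 (write(21)): arr=[10 13 23 21 _] head=2 tail=4 count=2
After op 7 (read()): arr=[10 13 23 21 _] head=3 tail=4 count=1
After op 8 (write(7)): arr=[10 13 23 21 7] head=3 tail=0 count=2
After op 9 (write(8)): arr=[8 13 23 21 7] head=3 tail=1 count=3
After op 10 (write(22)): arr=[8 22 23 21 7] head=3 tail=2 count=4
After op 11 (read()): arr=[8 22 23 21 7] head=4 tail=2 count=3
After op 12 (write(9)): arr=[8 22 9 21 7] head=4 tail=3 count=4
After op 13 (write(18)): arr=[8 22 9 18 7] head=4 tail=4 count=5
After op 14 (write(2)): arr=[8 22 9 18 2] head=0 tail=0 count=5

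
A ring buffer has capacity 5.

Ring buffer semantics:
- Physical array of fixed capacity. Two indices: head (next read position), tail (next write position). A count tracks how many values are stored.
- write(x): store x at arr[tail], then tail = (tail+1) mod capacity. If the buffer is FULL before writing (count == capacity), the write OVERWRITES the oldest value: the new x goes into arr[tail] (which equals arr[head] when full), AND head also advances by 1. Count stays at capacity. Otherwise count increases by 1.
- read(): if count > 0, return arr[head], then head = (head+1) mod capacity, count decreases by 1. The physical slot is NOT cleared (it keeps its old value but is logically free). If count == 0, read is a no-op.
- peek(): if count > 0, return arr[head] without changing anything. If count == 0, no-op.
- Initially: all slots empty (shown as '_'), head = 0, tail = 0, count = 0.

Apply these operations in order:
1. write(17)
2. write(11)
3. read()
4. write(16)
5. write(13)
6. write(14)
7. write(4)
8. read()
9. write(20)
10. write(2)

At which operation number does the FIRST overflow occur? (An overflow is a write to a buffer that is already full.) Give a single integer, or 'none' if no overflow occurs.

After op 1 (write(17)): arr=[17 _ _ _ _] head=0 tail=1 count=1
After op 2 (write(11)): arr=[17 11 _ _ _] head=0 tail=2 count=2
After op 3 (read()): arr=[17 11 _ _ _] head=1 tail=2 count=1
After op 4 (write(16)): arr=[17 11 16 _ _] head=1 tail=3 count=2
After op 5 (write(13)): arr=[17 11 16 13 _] head=1 tail=4 count=3
After op 6 (write(14)): arr=[17 11 16 13 14] head=1 tail=0 count=4
After op 7 (write(4)): arr=[4 11 16 13 14] head=1 tail=1 count=5
After op 8 (read()): arr=[4 11 16 13 14] head=2 tail=1 count=4
After op 9 (write(20)): arr=[4 20 16 13 14] head=2 tail=2 count=5
After op 10 (write(2)): arr=[4 20 2 13 14] head=3 tail=3 count=5

Answer: 10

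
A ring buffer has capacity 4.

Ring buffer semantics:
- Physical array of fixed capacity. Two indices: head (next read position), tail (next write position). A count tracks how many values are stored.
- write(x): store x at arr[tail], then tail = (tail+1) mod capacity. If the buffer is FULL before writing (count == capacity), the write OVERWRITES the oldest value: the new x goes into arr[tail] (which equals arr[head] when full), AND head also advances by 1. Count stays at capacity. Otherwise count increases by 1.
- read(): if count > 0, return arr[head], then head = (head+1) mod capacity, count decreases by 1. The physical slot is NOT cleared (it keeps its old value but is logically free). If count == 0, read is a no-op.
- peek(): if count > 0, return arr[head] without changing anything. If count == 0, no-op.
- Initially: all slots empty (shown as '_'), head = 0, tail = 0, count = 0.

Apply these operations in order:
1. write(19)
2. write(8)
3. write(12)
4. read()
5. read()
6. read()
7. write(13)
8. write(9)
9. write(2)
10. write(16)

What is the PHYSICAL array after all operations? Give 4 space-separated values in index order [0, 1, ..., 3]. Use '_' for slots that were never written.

After op 1 (write(19)): arr=[19 _ _ _] head=0 tail=1 count=1
After op 2 (write(8)): arr=[19 8 _ _] head=0 tail=2 count=2
After op 3 (write(12)): arr=[19 8 12 _] head=0 tail=3 count=3
After op 4 (read()): arr=[19 8 12 _] head=1 tail=3 count=2
After op 5 (read()): arr=[19 8 12 _] head=2 tail=3 count=1
After op 6 (read()): arr=[19 8 12 _] head=3 tail=3 count=0
After op 7 (write(13)): arr=[19 8 12 13] head=3 tail=0 count=1
After op 8 (write(9)): arr=[9 8 12 13] head=3 tail=1 count=2
After op 9 (write(2)): arr=[9 2 12 13] head=3 tail=2 count=3
After op 10 (write(16)): arr=[9 2 16 13] head=3 tail=3 count=4

Answer: 9 2 16 13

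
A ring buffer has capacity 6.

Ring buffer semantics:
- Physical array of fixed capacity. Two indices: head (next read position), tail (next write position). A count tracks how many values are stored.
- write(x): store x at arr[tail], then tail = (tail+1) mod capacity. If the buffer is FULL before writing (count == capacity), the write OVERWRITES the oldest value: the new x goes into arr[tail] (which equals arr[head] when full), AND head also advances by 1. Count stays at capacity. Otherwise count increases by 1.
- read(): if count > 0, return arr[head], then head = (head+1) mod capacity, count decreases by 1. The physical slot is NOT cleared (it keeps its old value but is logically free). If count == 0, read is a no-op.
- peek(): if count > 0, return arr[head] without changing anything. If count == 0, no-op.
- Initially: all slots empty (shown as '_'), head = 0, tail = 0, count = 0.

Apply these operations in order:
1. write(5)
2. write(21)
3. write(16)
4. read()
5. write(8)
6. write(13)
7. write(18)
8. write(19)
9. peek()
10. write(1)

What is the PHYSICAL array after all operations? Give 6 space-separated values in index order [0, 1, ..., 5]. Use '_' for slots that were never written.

Answer: 19 1 16 8 13 18

Derivation:
After op 1 (write(5)): arr=[5 _ _ _ _ _] head=0 tail=1 count=1
After op 2 (write(21)): arr=[5 21 _ _ _ _] head=0 tail=2 count=2
After op 3 (write(16)): arr=[5 21 16 _ _ _] head=0 tail=3 count=3
After op 4 (read()): arr=[5 21 16 _ _ _] head=1 tail=3 count=2
After op 5 (write(8)): arr=[5 21 16 8 _ _] head=1 tail=4 count=3
After op 6 (write(13)): arr=[5 21 16 8 13 _] head=1 tail=5 count=4
After op 7 (write(18)): arr=[5 21 16 8 13 18] head=1 tail=0 count=5
After op 8 (write(19)): arr=[19 21 16 8 13 18] head=1 tail=1 count=6
After op 9 (peek()): arr=[19 21 16 8 13 18] head=1 tail=1 count=6
After op 10 (write(1)): arr=[19 1 16 8 13 18] head=2 tail=2 count=6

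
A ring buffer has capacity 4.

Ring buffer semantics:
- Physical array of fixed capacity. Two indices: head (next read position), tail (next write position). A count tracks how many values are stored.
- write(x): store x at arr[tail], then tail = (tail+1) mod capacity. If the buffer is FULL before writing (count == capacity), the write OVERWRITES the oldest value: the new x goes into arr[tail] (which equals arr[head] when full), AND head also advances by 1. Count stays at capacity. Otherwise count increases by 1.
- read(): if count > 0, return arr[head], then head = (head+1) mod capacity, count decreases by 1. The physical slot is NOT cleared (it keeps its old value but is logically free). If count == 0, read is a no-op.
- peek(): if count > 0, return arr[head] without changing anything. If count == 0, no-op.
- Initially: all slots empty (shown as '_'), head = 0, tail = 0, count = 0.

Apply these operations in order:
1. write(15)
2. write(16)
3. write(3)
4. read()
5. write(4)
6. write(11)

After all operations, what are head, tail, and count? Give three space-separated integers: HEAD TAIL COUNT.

Answer: 1 1 4

Derivation:
After op 1 (write(15)): arr=[15 _ _ _] head=0 tail=1 count=1
After op 2 (write(16)): arr=[15 16 _ _] head=0 tail=2 count=2
After op 3 (write(3)): arr=[15 16 3 _] head=0 tail=3 count=3
After op 4 (read()): arr=[15 16 3 _] head=1 tail=3 count=2
After op 5 (write(4)): arr=[15 16 3 4] head=1 tail=0 count=3
After op 6 (write(11)): arr=[11 16 3 4] head=1 tail=1 count=4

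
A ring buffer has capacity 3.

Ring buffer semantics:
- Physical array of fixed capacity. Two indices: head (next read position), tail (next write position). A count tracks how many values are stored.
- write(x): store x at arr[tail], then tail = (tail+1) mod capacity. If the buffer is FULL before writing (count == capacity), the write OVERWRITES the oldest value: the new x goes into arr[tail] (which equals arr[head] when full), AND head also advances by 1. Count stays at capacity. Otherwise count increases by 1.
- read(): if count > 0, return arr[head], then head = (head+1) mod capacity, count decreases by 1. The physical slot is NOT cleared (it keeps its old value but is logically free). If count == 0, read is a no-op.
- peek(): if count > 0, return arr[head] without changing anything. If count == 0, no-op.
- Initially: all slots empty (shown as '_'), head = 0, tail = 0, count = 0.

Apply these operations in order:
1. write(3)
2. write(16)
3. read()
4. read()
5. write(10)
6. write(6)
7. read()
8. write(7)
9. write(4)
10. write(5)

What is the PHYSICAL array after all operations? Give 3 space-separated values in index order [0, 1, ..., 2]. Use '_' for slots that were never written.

Answer: 5 7 4

Derivation:
After op 1 (write(3)): arr=[3 _ _] head=0 tail=1 count=1
After op 2 (write(16)): arr=[3 16 _] head=0 tail=2 count=2
After op 3 (read()): arr=[3 16 _] head=1 tail=2 count=1
After op 4 (read()): arr=[3 16 _] head=2 tail=2 count=0
After op 5 (write(10)): arr=[3 16 10] head=2 tail=0 count=1
After op 6 (write(6)): arr=[6 16 10] head=2 tail=1 count=2
After op 7 (read()): arr=[6 16 10] head=0 tail=1 count=1
After op 8 (write(7)): arr=[6 7 10] head=0 tail=2 count=2
After op 9 (write(4)): arr=[6 7 4] head=0 tail=0 count=3
After op 10 (write(5)): arr=[5 7 4] head=1 tail=1 count=3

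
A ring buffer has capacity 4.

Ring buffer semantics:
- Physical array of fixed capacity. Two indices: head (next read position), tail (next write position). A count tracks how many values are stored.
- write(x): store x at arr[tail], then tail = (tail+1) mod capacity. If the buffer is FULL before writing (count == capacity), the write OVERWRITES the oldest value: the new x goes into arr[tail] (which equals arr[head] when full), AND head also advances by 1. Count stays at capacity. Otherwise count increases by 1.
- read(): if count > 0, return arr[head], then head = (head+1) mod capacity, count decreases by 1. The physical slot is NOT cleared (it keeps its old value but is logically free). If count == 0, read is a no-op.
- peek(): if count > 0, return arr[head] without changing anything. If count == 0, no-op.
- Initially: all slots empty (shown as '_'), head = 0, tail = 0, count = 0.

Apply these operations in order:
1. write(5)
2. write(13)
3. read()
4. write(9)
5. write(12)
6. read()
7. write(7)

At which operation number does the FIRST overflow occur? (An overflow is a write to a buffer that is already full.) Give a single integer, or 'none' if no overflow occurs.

Answer: none

Derivation:
After op 1 (write(5)): arr=[5 _ _ _] head=0 tail=1 count=1
After op 2 (write(13)): arr=[5 13 _ _] head=0 tail=2 count=2
After op 3 (read()): arr=[5 13 _ _] head=1 tail=2 count=1
After op 4 (write(9)): arr=[5 13 9 _] head=1 tail=3 count=2
After op 5 (write(12)): arr=[5 13 9 12] head=1 tail=0 count=3
After op 6 (read()): arr=[5 13 9 12] head=2 tail=0 count=2
After op 7 (write(7)): arr=[7 13 9 12] head=2 tail=1 count=3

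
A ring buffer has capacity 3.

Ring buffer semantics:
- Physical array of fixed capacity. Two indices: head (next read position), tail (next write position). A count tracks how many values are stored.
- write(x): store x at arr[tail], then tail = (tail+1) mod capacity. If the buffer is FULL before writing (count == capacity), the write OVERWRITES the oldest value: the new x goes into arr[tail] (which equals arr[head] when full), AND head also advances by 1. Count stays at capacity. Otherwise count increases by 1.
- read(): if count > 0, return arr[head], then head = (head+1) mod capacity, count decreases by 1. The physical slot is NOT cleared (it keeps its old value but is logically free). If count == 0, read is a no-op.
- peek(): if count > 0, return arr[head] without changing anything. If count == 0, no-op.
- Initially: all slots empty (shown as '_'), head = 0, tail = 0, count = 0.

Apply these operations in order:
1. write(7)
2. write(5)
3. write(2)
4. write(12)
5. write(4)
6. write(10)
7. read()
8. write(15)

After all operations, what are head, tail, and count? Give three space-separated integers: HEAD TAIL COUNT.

Answer: 1 1 3

Derivation:
After op 1 (write(7)): arr=[7 _ _] head=0 tail=1 count=1
After op 2 (write(5)): arr=[7 5 _] head=0 tail=2 count=2
After op 3 (write(2)): arr=[7 5 2] head=0 tail=0 count=3
After op 4 (write(12)): arr=[12 5 2] head=1 tail=1 count=3
After op 5 (write(4)): arr=[12 4 2] head=2 tail=2 count=3
After op 6 (write(10)): arr=[12 4 10] head=0 tail=0 count=3
After op 7 (read()): arr=[12 4 10] head=1 tail=0 count=2
After op 8 (write(15)): arr=[15 4 10] head=1 tail=1 count=3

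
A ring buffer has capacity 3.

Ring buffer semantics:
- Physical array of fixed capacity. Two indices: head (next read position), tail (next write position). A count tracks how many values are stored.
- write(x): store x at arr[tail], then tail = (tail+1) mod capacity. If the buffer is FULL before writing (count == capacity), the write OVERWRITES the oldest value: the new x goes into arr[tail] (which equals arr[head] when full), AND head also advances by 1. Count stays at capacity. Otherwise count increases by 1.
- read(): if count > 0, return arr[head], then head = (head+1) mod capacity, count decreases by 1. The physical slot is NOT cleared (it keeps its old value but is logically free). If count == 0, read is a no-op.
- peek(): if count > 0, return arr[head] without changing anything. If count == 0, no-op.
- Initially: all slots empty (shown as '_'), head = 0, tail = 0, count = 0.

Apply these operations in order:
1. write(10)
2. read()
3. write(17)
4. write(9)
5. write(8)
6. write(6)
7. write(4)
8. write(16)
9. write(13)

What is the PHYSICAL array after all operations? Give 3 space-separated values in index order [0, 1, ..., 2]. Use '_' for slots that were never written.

Answer: 16 13 4

Derivation:
After op 1 (write(10)): arr=[10 _ _] head=0 tail=1 count=1
After op 2 (read()): arr=[10 _ _] head=1 tail=1 count=0
After op 3 (write(17)): arr=[10 17 _] head=1 tail=2 count=1
After op 4 (write(9)): arr=[10 17 9] head=1 tail=0 count=2
After op 5 (write(8)): arr=[8 17 9] head=1 tail=1 count=3
After op 6 (write(6)): arr=[8 6 9] head=2 tail=2 count=3
After op 7 (write(4)): arr=[8 6 4] head=0 tail=0 count=3
After op 8 (write(16)): arr=[16 6 4] head=1 tail=1 count=3
After op 9 (write(13)): arr=[16 13 4] head=2 tail=2 count=3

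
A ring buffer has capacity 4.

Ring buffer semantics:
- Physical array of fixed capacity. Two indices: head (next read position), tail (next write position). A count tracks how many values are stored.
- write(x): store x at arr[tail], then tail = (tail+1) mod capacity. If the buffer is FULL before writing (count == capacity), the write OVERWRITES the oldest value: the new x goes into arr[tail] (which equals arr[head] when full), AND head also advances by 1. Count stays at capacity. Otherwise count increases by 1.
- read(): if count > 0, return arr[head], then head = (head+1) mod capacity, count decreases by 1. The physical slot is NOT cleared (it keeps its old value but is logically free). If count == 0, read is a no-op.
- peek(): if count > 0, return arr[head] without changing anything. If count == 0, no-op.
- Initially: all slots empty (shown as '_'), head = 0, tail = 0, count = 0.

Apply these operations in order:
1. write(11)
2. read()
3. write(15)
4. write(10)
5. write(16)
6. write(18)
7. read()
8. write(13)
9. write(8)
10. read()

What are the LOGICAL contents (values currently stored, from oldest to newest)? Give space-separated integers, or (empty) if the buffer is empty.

After op 1 (write(11)): arr=[11 _ _ _] head=0 tail=1 count=1
After op 2 (read()): arr=[11 _ _ _] head=1 tail=1 count=0
After op 3 (write(15)): arr=[11 15 _ _] head=1 tail=2 count=1
After op 4 (write(10)): arr=[11 15 10 _] head=1 tail=3 count=2
After op 5 (write(16)): arr=[11 15 10 16] head=1 tail=0 count=3
After op 6 (write(18)): arr=[18 15 10 16] head=1 tail=1 count=4
After op 7 (read()): arr=[18 15 10 16] head=2 tail=1 count=3
After op 8 (write(13)): arr=[18 13 10 16] head=2 tail=2 count=4
After op 9 (write(8)): arr=[18 13 8 16] head=3 tail=3 count=4
After op 10 (read()): arr=[18 13 8 16] head=0 tail=3 count=3

Answer: 18 13 8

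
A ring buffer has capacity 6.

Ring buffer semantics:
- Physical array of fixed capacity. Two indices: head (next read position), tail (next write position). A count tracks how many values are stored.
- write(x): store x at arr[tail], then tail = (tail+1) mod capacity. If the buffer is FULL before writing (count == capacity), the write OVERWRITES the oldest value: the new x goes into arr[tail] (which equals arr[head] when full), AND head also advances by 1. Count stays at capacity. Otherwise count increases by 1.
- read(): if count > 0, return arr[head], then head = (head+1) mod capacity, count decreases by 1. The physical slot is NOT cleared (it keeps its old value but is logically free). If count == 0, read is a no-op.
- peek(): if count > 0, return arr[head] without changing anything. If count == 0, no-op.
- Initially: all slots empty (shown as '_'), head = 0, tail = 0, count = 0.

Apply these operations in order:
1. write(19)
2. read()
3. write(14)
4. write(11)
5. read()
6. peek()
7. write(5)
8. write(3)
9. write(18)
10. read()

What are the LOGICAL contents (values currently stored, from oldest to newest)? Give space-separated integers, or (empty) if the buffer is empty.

Answer: 5 3 18

Derivation:
After op 1 (write(19)): arr=[19 _ _ _ _ _] head=0 tail=1 count=1
After op 2 (read()): arr=[19 _ _ _ _ _] head=1 tail=1 count=0
After op 3 (write(14)): arr=[19 14 _ _ _ _] head=1 tail=2 count=1
After op 4 (write(11)): arr=[19 14 11 _ _ _] head=1 tail=3 count=2
After op 5 (read()): arr=[19 14 11 _ _ _] head=2 tail=3 count=1
After op 6 (peek()): arr=[19 14 11 _ _ _] head=2 tail=3 count=1
After op 7 (write(5)): arr=[19 14 11 5 _ _] head=2 tail=4 count=2
After op 8 (write(3)): arr=[19 14 11 5 3 _] head=2 tail=5 count=3
After op 9 (write(18)): arr=[19 14 11 5 3 18] head=2 tail=0 count=4
After op 10 (read()): arr=[19 14 11 5 3 18] head=3 tail=0 count=3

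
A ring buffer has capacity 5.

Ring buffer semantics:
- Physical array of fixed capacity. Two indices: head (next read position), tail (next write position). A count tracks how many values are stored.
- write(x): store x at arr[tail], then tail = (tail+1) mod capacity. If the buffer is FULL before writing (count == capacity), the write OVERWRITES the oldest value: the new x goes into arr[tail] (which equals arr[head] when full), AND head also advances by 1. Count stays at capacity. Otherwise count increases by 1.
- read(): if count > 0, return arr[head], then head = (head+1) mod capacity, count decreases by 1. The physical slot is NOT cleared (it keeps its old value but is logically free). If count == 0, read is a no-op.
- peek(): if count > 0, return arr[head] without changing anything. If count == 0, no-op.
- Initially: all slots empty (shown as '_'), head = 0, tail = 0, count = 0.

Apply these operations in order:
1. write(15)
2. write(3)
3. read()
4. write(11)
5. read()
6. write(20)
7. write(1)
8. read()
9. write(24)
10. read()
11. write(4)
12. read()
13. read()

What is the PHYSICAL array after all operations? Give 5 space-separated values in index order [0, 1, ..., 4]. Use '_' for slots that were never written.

After op 1 (write(15)): arr=[15 _ _ _ _] head=0 tail=1 count=1
After op 2 (write(3)): arr=[15 3 _ _ _] head=0 tail=2 count=2
After op 3 (read()): arr=[15 3 _ _ _] head=1 tail=2 count=1
After op 4 (write(11)): arr=[15 3 11 _ _] head=1 tail=3 count=2
After op 5 (read()): arr=[15 3 11 _ _] head=2 tail=3 count=1
After op 6 (write(20)): arr=[15 3 11 20 _] head=2 tail=4 count=2
After op 7 (write(1)): arr=[15 3 11 20 1] head=2 tail=0 count=3
After op 8 (read()): arr=[15 3 11 20 1] head=3 tail=0 count=2
After op 9 (write(24)): arr=[24 3 11 20 1] head=3 tail=1 count=3
After op 10 (read()): arr=[24 3 11 20 1] head=4 tail=1 count=2
After op 11 (write(4)): arr=[24 4 11 20 1] head=4 tail=2 count=3
After op 12 (read()): arr=[24 4 11 20 1] head=0 tail=2 count=2
After op 13 (read()): arr=[24 4 11 20 1] head=1 tail=2 count=1

Answer: 24 4 11 20 1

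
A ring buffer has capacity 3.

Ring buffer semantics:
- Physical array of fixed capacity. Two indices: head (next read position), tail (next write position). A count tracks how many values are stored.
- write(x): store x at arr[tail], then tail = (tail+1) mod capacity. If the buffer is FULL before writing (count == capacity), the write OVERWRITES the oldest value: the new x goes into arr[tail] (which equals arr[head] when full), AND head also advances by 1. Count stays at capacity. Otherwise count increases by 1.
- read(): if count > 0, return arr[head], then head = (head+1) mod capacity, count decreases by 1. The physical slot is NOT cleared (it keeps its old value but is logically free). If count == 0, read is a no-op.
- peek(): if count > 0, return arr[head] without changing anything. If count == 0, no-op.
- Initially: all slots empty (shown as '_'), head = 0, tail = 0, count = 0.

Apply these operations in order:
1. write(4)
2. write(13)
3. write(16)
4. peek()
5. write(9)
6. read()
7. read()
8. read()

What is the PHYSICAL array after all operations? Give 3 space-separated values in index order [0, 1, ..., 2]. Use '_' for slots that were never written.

After op 1 (write(4)): arr=[4 _ _] head=0 tail=1 count=1
After op 2 (write(13)): arr=[4 13 _] head=0 tail=2 count=2
After op 3 (write(16)): arr=[4 13 16] head=0 tail=0 count=3
After op 4 (peek()): arr=[4 13 16] head=0 tail=0 count=3
After op 5 (write(9)): arr=[9 13 16] head=1 tail=1 count=3
After op 6 (read()): arr=[9 13 16] head=2 tail=1 count=2
After op 7 (read()): arr=[9 13 16] head=0 tail=1 count=1
After op 8 (read()): arr=[9 13 16] head=1 tail=1 count=0

Answer: 9 13 16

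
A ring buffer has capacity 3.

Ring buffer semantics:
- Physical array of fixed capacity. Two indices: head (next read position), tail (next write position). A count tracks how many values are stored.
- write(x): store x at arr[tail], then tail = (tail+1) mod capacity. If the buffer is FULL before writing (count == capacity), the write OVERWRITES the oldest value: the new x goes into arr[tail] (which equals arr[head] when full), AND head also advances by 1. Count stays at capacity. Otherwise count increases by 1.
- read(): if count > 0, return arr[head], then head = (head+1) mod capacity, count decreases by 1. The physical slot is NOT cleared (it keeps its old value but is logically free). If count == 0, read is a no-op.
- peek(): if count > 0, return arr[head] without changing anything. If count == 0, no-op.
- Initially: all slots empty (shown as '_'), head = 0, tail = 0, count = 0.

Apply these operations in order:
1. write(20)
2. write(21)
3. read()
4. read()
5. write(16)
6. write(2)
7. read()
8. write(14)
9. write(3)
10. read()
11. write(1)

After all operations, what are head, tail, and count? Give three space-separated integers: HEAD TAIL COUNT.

Answer: 1 1 3

Derivation:
After op 1 (write(20)): arr=[20 _ _] head=0 tail=1 count=1
After op 2 (write(21)): arr=[20 21 _] head=0 tail=2 count=2
After op 3 (read()): arr=[20 21 _] head=1 tail=2 count=1
After op 4 (read()): arr=[20 21 _] head=2 tail=2 count=0
After op 5 (write(16)): arr=[20 21 16] head=2 tail=0 count=1
After op 6 (write(2)): arr=[2 21 16] head=2 tail=1 count=2
After op 7 (read()): arr=[2 21 16] head=0 tail=1 count=1
After op 8 (write(14)): arr=[2 14 16] head=0 tail=2 count=2
After op 9 (write(3)): arr=[2 14 3] head=0 tail=0 count=3
After op 10 (read()): arr=[2 14 3] head=1 tail=0 count=2
After op 11 (write(1)): arr=[1 14 3] head=1 tail=1 count=3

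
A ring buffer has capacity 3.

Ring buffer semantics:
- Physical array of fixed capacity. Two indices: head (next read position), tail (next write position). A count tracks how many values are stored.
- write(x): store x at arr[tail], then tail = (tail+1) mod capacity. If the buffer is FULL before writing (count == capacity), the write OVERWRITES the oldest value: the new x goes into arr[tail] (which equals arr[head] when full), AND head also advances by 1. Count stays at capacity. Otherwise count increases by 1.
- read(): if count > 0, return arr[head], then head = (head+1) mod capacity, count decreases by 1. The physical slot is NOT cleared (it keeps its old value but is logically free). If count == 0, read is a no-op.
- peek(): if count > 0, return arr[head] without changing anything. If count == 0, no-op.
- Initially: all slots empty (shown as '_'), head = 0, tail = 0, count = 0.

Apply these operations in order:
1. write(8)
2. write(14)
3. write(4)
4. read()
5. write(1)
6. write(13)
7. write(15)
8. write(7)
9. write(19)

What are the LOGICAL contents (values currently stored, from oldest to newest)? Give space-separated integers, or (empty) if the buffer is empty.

After op 1 (write(8)): arr=[8 _ _] head=0 tail=1 count=1
After op 2 (write(14)): arr=[8 14 _] head=0 tail=2 count=2
After op 3 (write(4)): arr=[8 14 4] head=0 tail=0 count=3
After op 4 (read()): arr=[8 14 4] head=1 tail=0 count=2
After op 5 (write(1)): arr=[1 14 4] head=1 tail=1 count=3
After op 6 (write(13)): arr=[1 13 4] head=2 tail=2 count=3
After op 7 (write(15)): arr=[1 13 15] head=0 tail=0 count=3
After op 8 (write(7)): arr=[7 13 15] head=1 tail=1 count=3
After op 9 (write(19)): arr=[7 19 15] head=2 tail=2 count=3

Answer: 15 7 19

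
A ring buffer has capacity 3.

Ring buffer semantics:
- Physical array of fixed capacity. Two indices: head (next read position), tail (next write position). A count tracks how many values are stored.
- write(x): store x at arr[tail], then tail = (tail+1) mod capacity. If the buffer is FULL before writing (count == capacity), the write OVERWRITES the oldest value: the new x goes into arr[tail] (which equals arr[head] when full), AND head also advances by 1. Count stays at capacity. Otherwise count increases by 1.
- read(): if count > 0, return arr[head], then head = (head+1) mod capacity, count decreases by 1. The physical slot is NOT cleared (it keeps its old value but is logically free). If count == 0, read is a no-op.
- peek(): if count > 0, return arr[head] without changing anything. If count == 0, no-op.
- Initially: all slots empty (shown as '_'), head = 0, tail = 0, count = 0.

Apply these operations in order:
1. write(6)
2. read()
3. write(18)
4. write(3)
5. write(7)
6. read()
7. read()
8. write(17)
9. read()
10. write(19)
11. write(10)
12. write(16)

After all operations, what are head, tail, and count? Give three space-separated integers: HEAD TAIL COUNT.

Answer: 2 2 3

Derivation:
After op 1 (write(6)): arr=[6 _ _] head=0 tail=1 count=1
After op 2 (read()): arr=[6 _ _] head=1 tail=1 count=0
After op 3 (write(18)): arr=[6 18 _] head=1 tail=2 count=1
After op 4 (write(3)): arr=[6 18 3] head=1 tail=0 count=2
After op 5 (write(7)): arr=[7 18 3] head=1 tail=1 count=3
After op 6 (read()): arr=[7 18 3] head=2 tail=1 count=2
After op 7 (read()): arr=[7 18 3] head=0 tail=1 count=1
After op 8 (write(17)): arr=[7 17 3] head=0 tail=2 count=2
After op 9 (read()): arr=[7 17 3] head=1 tail=2 count=1
After op 10 (write(19)): arr=[7 17 19] head=1 tail=0 count=2
After op 11 (write(10)): arr=[10 17 19] head=1 tail=1 count=3
After op 12 (write(16)): arr=[10 16 19] head=2 tail=2 count=3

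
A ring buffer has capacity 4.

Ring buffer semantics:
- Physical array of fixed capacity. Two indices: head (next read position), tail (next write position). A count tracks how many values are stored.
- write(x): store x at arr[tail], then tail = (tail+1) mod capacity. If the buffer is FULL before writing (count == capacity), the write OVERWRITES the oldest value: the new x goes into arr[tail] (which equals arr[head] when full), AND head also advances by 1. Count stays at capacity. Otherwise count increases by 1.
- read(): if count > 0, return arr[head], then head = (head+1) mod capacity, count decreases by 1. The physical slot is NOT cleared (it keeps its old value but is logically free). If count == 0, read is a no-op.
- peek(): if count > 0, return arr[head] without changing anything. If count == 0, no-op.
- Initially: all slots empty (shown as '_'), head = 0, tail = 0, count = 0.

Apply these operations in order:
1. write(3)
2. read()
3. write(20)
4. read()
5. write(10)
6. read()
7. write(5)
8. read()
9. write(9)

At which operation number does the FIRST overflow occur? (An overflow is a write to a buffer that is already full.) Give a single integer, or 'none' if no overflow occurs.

Answer: none

Derivation:
After op 1 (write(3)): arr=[3 _ _ _] head=0 tail=1 count=1
After op 2 (read()): arr=[3 _ _ _] head=1 tail=1 count=0
After op 3 (write(20)): arr=[3 20 _ _] head=1 tail=2 count=1
After op 4 (read()): arr=[3 20 _ _] head=2 tail=2 count=0
After op 5 (write(10)): arr=[3 20 10 _] head=2 tail=3 count=1
After op 6 (read()): arr=[3 20 10 _] head=3 tail=3 count=0
After op 7 (write(5)): arr=[3 20 10 5] head=3 tail=0 count=1
After op 8 (read()): arr=[3 20 10 5] head=0 tail=0 count=0
After op 9 (write(9)): arr=[9 20 10 5] head=0 tail=1 count=1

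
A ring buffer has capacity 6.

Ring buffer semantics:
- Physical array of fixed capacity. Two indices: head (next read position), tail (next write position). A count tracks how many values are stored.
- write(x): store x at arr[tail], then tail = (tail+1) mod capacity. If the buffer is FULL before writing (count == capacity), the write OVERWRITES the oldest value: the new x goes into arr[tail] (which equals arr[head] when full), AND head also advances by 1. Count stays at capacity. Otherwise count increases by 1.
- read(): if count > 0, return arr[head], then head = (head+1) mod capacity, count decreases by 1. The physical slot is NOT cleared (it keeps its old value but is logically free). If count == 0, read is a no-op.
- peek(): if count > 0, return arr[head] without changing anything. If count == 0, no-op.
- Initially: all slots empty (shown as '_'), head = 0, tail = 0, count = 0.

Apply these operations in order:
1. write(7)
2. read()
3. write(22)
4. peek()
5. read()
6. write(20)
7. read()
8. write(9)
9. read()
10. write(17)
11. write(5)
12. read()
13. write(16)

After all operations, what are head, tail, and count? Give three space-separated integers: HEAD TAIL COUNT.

Answer: 5 1 2

Derivation:
After op 1 (write(7)): arr=[7 _ _ _ _ _] head=0 tail=1 count=1
After op 2 (read()): arr=[7 _ _ _ _ _] head=1 tail=1 count=0
After op 3 (write(22)): arr=[7 22 _ _ _ _] head=1 tail=2 count=1
After op 4 (peek()): arr=[7 22 _ _ _ _] head=1 tail=2 count=1
After op 5 (read()): arr=[7 22 _ _ _ _] head=2 tail=2 count=0
After op 6 (write(20)): arr=[7 22 20 _ _ _] head=2 tail=3 count=1
After op 7 (read()): arr=[7 22 20 _ _ _] head=3 tail=3 count=0
After op 8 (write(9)): arr=[7 22 20 9 _ _] head=3 tail=4 count=1
After op 9 (read()): arr=[7 22 20 9 _ _] head=4 tail=4 count=0
After op 10 (write(17)): arr=[7 22 20 9 17 _] head=4 tail=5 count=1
After op 11 (write(5)): arr=[7 22 20 9 17 5] head=4 tail=0 count=2
After op 12 (read()): arr=[7 22 20 9 17 5] head=5 tail=0 count=1
After op 13 (write(16)): arr=[16 22 20 9 17 5] head=5 tail=1 count=2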